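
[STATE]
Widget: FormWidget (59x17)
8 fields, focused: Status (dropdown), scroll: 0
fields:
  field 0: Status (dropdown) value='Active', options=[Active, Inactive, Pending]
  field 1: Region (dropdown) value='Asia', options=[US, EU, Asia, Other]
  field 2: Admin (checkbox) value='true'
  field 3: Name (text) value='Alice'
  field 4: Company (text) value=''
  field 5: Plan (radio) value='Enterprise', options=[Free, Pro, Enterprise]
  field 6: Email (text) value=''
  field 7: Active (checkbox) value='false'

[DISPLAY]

> Status:     [Active                                    ▼]
  Region:     [Asia                                      ▼]
  Admin:      [x]                                          
  Name:       [Alice                                      ]
  Company:    [                                           ]
  Plan:       ( ) Free  ( ) Pro  (●) Enterprise            
  Email:      [                                           ]
  Active:     [ ]                                          
                                                           
                                                           
                                                           
                                                           
                                                           
                                                           
                                                           
                                                           
                                                           


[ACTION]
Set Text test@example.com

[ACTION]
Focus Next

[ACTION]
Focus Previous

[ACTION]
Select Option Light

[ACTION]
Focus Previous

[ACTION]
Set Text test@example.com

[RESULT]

  Status:     [Active                                    ▼]
  Region:     [Asia                                      ▼]
  Admin:      [x]                                          
  Name:       [Alice                                      ]
  Company:    [                                           ]
  Plan:       ( ) Free  ( ) Pro  (●) Enterprise            
  Email:      [                                           ]
> Active:     [ ]                                          
                                                           
                                                           
                                                           
                                                           
                                                           
                                                           
                                                           
                                                           
                                                           


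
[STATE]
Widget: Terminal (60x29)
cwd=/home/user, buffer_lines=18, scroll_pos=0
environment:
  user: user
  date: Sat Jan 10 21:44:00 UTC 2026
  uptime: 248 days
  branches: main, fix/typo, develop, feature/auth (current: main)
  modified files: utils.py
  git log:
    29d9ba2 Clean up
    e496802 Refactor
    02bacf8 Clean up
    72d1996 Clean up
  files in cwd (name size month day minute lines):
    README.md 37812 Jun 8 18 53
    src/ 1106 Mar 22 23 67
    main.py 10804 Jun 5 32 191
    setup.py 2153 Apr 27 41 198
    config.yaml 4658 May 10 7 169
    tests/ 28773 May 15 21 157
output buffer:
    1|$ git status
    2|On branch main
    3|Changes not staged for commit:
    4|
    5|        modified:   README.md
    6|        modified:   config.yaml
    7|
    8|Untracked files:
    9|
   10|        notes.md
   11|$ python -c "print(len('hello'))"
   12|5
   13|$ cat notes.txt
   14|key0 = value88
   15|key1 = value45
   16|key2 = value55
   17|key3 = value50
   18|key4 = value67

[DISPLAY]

$ git status                                                
On branch main                                              
Changes not staged for commit:                              
                                                            
        modified:   README.md                               
        modified:   config.yaml                             
                                                            
Untracked files:                                            
                                                            
        notes.md                                            
$ python -c "print(len('hello'))"                           
5                                                           
$ cat notes.txt                                             
key0 = value88                                              
key1 = value45                                              
key2 = value55                                              
key3 = value50                                              
key4 = value67                                              
$ █                                                         
                                                            
                                                            
                                                            
                                                            
                                                            
                                                            
                                                            
                                                            
                                                            
                                                            


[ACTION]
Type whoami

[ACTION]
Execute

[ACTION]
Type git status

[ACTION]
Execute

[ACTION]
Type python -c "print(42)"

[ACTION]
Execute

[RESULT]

$ git status                                                
On branch main                                              
Changes not staged for commit:                              
                                                            
        modified:   README.md                               
        modified:   config.yaml                             
                                                            
Untracked files:                                            
                                                            
        notes.md                                            
$ python -c "print(len('hello'))"                           
5                                                           
$ cat notes.txt                                             
key0 = value88                                              
key1 = value45                                              
key2 = value55                                              
key3 = value50                                              
key4 = value67                                              
$ whoami                                                    
user                                                        
$ git status                                                
On branch main                                              
Changes not staged for commit:                              
                                                            
        modified:   utils.py                                
$ python -c "print(42)"                                     
42                                                          
$ █                                                         
                                                            


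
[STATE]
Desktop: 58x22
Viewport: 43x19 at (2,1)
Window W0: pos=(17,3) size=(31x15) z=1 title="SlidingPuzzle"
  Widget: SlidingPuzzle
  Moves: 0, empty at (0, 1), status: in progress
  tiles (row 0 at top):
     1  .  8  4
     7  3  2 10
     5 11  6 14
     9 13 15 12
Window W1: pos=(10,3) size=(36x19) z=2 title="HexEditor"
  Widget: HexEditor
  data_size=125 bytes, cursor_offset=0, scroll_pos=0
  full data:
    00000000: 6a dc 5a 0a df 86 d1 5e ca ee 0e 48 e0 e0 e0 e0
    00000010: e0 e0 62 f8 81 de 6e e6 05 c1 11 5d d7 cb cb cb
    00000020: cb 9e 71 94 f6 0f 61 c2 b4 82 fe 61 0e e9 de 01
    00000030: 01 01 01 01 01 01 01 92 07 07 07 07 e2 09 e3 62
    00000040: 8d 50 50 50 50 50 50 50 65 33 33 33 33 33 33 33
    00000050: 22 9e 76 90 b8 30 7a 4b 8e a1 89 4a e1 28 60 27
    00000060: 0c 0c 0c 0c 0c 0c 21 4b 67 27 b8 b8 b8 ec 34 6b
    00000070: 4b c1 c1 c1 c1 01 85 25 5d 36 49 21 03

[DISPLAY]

                                           
                                           
        ┏━━━━━━━━━━━━━━━━━━━━━━━━━━━━━━━━━━
        ┃ HexEditor                        
        ┠──────────────────────────────────
        ┃00000000  6A dc 5a 0a df 86 d1 5e 
        ┃00000010  e0 e0 62 f8 81 de 6e e6 
        ┃00000020  cb 9e 71 94 f6 0f 61 c2 
        ┃00000030  01 01 01 01 01 01 01 92 
        ┃00000040  8d 50 50 50 50 50 50 50 
        ┃00000050  22 9e 76 90 b8 30 7a 4b 
        ┃00000060  0c 0c 0c 0c 0c 0c 21 4b 
        ┃00000070  4b c1 c1 c1 c1 01 85 25 
        ┃                                  
        ┃                                  
        ┃                                  
        ┃                                  
        ┃                                  
        ┃                                  


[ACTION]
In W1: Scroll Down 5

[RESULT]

                                           
                                           
        ┏━━━━━━━━━━━━━━━━━━━━━━━━━━━━━━━━━━
        ┃ HexEditor                        
        ┠──────────────────────────────────
        ┃00000050  22 9e 76 90 b8 30 7a 4b 
        ┃00000060  0c 0c 0c 0c 0c 0c 21 4b 
        ┃00000070  4b c1 c1 c1 c1 01 85 25 
        ┃                                  
        ┃                                  
        ┃                                  
        ┃                                  
        ┃                                  
        ┃                                  
        ┃                                  
        ┃                                  
        ┃                                  
        ┃                                  
        ┃                                  


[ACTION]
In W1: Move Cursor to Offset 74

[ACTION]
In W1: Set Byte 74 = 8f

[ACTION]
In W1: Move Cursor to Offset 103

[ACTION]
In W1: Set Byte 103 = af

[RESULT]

                                           
                                           
        ┏━━━━━━━━━━━━━━━━━━━━━━━━━━━━━━━━━━
        ┃ HexEditor                        
        ┠──────────────────────────────────
        ┃00000050  22 9e 76 90 b8 30 7a 4b 
        ┃00000060  0c 0c 0c 0c 0c 0c 21 AF 
        ┃00000070  4b c1 c1 c1 c1 01 85 25 
        ┃                                  
        ┃                                  
        ┃                                  
        ┃                                  
        ┃                                  
        ┃                                  
        ┃                                  
        ┃                                  
        ┃                                  
        ┃                                  
        ┃                                  


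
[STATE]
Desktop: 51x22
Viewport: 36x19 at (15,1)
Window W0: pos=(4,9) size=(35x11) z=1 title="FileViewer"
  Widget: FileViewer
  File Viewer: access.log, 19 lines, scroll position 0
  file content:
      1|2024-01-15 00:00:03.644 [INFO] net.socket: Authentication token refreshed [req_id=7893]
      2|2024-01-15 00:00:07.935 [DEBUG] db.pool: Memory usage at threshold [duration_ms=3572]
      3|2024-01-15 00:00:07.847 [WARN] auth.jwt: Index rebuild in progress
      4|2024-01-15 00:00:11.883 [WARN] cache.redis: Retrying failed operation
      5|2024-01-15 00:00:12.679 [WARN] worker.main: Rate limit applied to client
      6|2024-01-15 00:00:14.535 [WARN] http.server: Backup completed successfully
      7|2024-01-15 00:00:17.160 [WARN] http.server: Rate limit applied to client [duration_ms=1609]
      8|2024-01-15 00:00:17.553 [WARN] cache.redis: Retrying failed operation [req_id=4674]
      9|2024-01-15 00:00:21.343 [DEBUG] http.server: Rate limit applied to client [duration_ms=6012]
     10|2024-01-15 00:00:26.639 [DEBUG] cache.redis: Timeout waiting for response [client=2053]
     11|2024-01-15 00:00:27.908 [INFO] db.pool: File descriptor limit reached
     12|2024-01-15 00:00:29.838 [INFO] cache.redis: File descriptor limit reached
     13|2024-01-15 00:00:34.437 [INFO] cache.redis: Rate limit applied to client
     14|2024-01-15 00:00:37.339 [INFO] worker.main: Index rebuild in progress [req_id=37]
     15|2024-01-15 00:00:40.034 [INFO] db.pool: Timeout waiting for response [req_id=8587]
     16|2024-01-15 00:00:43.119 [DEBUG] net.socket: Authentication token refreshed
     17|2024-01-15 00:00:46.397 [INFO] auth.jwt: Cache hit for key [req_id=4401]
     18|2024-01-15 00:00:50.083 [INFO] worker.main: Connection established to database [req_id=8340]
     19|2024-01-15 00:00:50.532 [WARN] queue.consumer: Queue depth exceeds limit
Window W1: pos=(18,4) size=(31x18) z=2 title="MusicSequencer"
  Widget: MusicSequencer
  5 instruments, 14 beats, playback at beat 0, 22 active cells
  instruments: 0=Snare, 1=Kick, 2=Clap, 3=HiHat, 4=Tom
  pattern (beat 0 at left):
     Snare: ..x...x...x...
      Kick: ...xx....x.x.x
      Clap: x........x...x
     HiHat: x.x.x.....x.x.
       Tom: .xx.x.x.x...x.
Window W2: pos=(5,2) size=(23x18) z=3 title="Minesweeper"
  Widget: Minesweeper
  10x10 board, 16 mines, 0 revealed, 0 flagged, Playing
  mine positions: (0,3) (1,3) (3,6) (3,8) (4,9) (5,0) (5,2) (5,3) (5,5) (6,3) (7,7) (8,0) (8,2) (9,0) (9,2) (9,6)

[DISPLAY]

                                    
━━━━━━━━━━━━┓                       
per         ┃                       
────────────┨━━━━━━━━━━━━━━━━━━━━┓  
■           ┃uencer              ┃  
■           ┃────────────────────┨  
■           ┃34567890123         ┃  
■           ┃···█···█···         ┃  
■           ┃██····█·█·█         ┃  
■           ┃······█···█         ┃  
■           ┃·█·····█·█·         ┃  
■           ┃·█·█·█···█·         ┃  
■           ┃                    ┃  
■           ┃                    ┃  
            ┃                    ┃  
            ┃                    ┃  
            ┃                    ┃  
            ┃                    ┃  
━━━━━━━━━━━━┛                    ┃  


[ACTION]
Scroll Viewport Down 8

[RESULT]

per         ┃                       
────────────┨━━━━━━━━━━━━━━━━━━━━┓  
■           ┃uencer              ┃  
■           ┃────────────────────┨  
■           ┃34567890123         ┃  
■           ┃···█···█···         ┃  
■           ┃██····█·█·█         ┃  
■           ┃······█···█         ┃  
■           ┃·█·····█·█·         ┃  
■           ┃·█·█·█···█·         ┃  
■           ┃                    ┃  
■           ┃                    ┃  
            ┃                    ┃  
            ┃                    ┃  
            ┃                    ┃  
            ┃                    ┃  
━━━━━━━━━━━━┛                    ┃  
   ┃                             ┃  
   ┗━━━━━━━━━━━━━━━━━━━━━━━━━━━━━┛  


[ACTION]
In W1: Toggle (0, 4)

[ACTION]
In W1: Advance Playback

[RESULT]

per         ┃                       
────────────┨━━━━━━━━━━━━━━━━━━━━┓  
■           ┃uencer              ┃  
■           ┃────────────────────┨  
■           ┃34567890123         ┃  
■           ┃·█·█···█···         ┃  
■           ┃██····█·█·█         ┃  
■           ┃······█···█         ┃  
■           ┃·█·····█·█·         ┃  
■           ┃·█·█·█···█·         ┃  
■           ┃                    ┃  
■           ┃                    ┃  
            ┃                    ┃  
            ┃                    ┃  
            ┃                    ┃  
            ┃                    ┃  
━━━━━━━━━━━━┛                    ┃  
   ┃                             ┃  
   ┗━━━━━━━━━━━━━━━━━━━━━━━━━━━━━┛  


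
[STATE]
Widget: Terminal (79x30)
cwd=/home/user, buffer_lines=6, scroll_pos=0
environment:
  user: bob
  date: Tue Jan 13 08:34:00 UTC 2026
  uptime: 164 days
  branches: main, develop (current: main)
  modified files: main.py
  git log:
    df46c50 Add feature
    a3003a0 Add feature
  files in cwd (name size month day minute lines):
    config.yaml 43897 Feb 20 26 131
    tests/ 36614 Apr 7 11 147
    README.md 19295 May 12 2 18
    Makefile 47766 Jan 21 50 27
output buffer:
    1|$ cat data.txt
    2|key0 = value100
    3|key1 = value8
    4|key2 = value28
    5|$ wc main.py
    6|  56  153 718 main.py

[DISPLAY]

$ cat data.txt                                                                 
key0 = value100                                                                
key1 = value8                                                                  
key2 = value28                                                                 
$ wc main.py                                                                   
  56  153 718 main.py                                                          
$ █                                                                            
                                                                               
                                                                               
                                                                               
                                                                               
                                                                               
                                                                               
                                                                               
                                                                               
                                                                               
                                                                               
                                                                               
                                                                               
                                                                               
                                                                               
                                                                               
                                                                               
                                                                               
                                                                               
                                                                               
                                                                               
                                                                               
                                                                               
                                                                               


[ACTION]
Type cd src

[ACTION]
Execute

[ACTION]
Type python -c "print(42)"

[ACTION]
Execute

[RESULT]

$ cat data.txt                                                                 
key0 = value100                                                                
key1 = value8                                                                  
key2 = value28                                                                 
$ wc main.py                                                                   
  56  153 718 main.py                                                          
$ cd src                                                                       
                                                                               
$ python -c "print(42)"                                                        
42                                                                             
$ █                                                                            
                                                                               
                                                                               
                                                                               
                                                                               
                                                                               
                                                                               
                                                                               
                                                                               
                                                                               
                                                                               
                                                                               
                                                                               
                                                                               
                                                                               
                                                                               
                                                                               
                                                                               
                                                                               
                                                                               


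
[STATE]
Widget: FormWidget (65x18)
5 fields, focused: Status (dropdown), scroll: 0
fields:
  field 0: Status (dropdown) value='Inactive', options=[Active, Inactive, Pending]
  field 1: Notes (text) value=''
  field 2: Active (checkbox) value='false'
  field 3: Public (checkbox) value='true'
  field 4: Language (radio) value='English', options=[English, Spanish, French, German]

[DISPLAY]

> Status:     [Inactive                                        ▼]
  Notes:      [                                                 ]
  Active:     [ ]                                                
  Public:     [x]                                                
  Language:   (●) English  ( ) Spanish  ( ) French  ( ) German   
                                                                 
                                                                 
                                                                 
                                                                 
                                                                 
                                                                 
                                                                 
                                                                 
                                                                 
                                                                 
                                                                 
                                                                 
                                                                 


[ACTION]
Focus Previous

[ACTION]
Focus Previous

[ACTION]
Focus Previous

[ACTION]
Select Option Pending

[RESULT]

  Status:     [Inactive                                        ▼]
  Notes:      [                                                 ]
> Active:     [ ]                                                
  Public:     [x]                                                
  Language:   (●) English  ( ) Spanish  ( ) French  ( ) German   
                                                                 
                                                                 
                                                                 
                                                                 
                                                                 
                                                                 
                                                                 
                                                                 
                                                                 
                                                                 
                                                                 
                                                                 
                                                                 


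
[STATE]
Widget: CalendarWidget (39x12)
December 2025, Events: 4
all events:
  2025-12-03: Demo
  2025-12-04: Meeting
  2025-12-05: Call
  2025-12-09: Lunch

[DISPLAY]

             December 2025             
Mo Tu We Th Fr Sa Su                   
 1  2  3*  4*  5*  6  7                
 8  9* 10 11 12 13 14                  
15 16 17 18 19 20 21                   
22 23 24 25 26 27 28                   
29 30 31                               
                                       
                                       
                                       
                                       
                                       


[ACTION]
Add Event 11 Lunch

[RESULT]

             December 2025             
Mo Tu We Th Fr Sa Su                   
 1  2  3*  4*  5*  6  7                
 8  9* 10 11* 12 13 14                 
15 16 17 18 19 20 21                   
22 23 24 25 26 27 28                   
29 30 31                               
                                       
                                       
                                       
                                       
                                       


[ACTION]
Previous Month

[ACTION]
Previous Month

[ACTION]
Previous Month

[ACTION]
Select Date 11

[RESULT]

             September 2025            
Mo Tu We Th Fr Sa Su                   
 1  2  3  4  5  6  7                   
 8  9 10 [11] 12 13 14                 
15 16 17 18 19 20 21                   
22 23 24 25 26 27 28                   
29 30                                  
                                       
                                       
                                       
                                       
                                       


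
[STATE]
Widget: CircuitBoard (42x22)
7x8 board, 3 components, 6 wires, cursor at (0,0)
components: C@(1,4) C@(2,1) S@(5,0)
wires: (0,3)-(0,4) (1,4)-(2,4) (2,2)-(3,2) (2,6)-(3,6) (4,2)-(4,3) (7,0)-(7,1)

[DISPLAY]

   0 1 2 3 4 5 6                          
0  [.]          · ─ ·                     
                                          
1                   C                     
                    │                     
2       C   ·       ·       ·             
            │               │             
3           ·               ·             
                                          
4           · ─ ·                         
                                          
5   S                                     
                                          
6                                         
                                          
7   · ─ ·                                 
Cursor: (0,0)                             
                                          
                                          
                                          
                                          
                                          


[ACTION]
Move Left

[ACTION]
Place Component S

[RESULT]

   0 1 2 3 4 5 6                          
0  [S]          · ─ ·                     
                                          
1                   C                     
                    │                     
2       C   ·       ·       ·             
            │               │             
3           ·               ·             
                                          
4           · ─ ·                         
                                          
5   S                                     
                                          
6                                         
                                          
7   · ─ ·                                 
Cursor: (0,0)                             
                                          
                                          
                                          
                                          
                                          


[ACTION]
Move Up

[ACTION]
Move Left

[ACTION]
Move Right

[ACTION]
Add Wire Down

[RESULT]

   0 1 2 3 4 5 6                          
0   S  [.]      · ─ ·                     
        │                                 
1       ·           C                     
                    │                     
2       C   ·       ·       ·             
            │               │             
3           ·               ·             
                                          
4           · ─ ·                         
                                          
5   S                                     
                                          
6                                         
                                          
7   · ─ ·                                 
Cursor: (0,1)                             
                                          
                                          
                                          
                                          
                                          


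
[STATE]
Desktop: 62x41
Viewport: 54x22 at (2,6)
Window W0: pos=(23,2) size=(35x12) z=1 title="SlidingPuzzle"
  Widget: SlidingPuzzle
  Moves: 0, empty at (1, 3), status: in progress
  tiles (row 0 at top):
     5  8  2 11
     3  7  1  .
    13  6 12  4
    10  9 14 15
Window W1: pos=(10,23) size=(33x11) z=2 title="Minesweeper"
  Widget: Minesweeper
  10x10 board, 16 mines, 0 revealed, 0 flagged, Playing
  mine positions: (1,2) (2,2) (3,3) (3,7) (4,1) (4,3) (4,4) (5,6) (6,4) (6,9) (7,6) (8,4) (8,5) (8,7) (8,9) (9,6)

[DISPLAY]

                     ┃│  5 │  8 │  2 │ 11 │           
                     ┃├────┼────┼────┼────┤           
                     ┃│  3 │  7 │  1 │    │           
                     ┃├────┼────┼────┼────┤           
                     ┃│ 13 │  6 │ 12 │  4 │           
                     ┃├────┼────┼────┼────┤           
                     ┃│ 10 │  9 │ 14 │ 15 │           
                     ┗━━━━━━━━━━━━━━━━━━━━━━━━━━━━━━━━
                                                      
                                                      
                                                      
                                                      
                                                      
                                                      
                                                      
                                                      
                                                      
        ┏━━━━━━━━━━━━━━━━━━━━━━━━━━━━━━━┓             
        ┃ Minesweeper                   ┃             
        ┠───────────────────────────────┨             
        ┃■■■■■■■■■■                     ┃             
        ┃■■■■■■■■■■                     ┃             


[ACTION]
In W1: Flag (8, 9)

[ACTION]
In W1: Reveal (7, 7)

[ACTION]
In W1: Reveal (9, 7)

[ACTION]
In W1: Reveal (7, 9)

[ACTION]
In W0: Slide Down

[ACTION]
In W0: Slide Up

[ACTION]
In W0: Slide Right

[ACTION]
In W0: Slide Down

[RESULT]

                     ┃│  5 │  8 │    │ 11 │           
                     ┃├────┼────┼────┼────┤           
                     ┃│  3 │  7 │  2 │  1 │           
                     ┃├────┼────┼────┼────┤           
                     ┃│ 13 │  6 │ 12 │  4 │           
                     ┃├────┼────┼────┼────┤           
                     ┃│ 10 │  9 │ 14 │ 15 │           
                     ┗━━━━━━━━━━━━━━━━━━━━━━━━━━━━━━━━
                                                      
                                                      
                                                      
                                                      
                                                      
                                                      
                                                      
                                                      
                                                      
        ┏━━━━━━━━━━━━━━━━━━━━━━━━━━━━━━━┓             
        ┃ Minesweeper                   ┃             
        ┠───────────────────────────────┨             
        ┃■■■■■■■■■■                     ┃             
        ┃■■■■■■■■■■                     ┃             


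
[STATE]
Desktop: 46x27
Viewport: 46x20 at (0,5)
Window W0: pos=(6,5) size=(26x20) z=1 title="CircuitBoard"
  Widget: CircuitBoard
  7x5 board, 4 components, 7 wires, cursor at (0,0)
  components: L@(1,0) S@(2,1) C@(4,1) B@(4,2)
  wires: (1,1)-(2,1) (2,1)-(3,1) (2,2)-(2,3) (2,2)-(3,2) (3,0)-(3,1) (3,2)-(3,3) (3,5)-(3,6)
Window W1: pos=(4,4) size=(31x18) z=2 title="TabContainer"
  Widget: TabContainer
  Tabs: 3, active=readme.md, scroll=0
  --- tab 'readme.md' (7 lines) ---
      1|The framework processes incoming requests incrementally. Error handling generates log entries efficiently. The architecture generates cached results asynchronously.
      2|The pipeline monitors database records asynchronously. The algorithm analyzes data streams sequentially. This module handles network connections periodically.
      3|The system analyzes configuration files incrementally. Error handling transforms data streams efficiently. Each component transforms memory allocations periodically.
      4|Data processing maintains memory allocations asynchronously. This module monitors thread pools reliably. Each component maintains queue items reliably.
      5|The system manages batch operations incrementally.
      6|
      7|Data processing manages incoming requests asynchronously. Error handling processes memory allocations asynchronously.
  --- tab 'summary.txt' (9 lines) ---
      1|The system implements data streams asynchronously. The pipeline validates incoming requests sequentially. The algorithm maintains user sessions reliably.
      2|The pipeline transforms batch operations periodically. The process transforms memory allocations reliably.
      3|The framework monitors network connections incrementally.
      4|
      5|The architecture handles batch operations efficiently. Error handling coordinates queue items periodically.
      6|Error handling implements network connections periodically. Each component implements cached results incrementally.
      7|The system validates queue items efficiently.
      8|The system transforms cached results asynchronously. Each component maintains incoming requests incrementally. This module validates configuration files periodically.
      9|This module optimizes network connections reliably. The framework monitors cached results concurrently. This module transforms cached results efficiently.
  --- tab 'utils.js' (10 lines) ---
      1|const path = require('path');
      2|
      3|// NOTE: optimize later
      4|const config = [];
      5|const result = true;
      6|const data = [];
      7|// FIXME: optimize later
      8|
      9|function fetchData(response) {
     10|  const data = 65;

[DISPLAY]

    ┃ TabContainer                ┃           
    ┠─────────────────────────────┨           
    ┃[readme.md]│ summary.txt │ ut┃           
    ┃─────────────────────────────┃           
    ┃The framework processes incom┃           
    ┃The pipeline monitors databas┃           
    ┃The system analyzes configura┃           
    ┃Data processing maintains mem┃           
    ┃The system manages batch oper┃           
    ┃                             ┃           
    ┃Data processing manages incom┃           
    ┃                             ┃           
    ┃                             ┃           
    ┃                             ┃           
    ┃                             ┃           
    ┃                             ┃           
    ┗━━━━━━━━━━━━━━━━━━━━━━━━━━━━━┛           
      ┃                        ┃              
      ┃                        ┃              
      ┗━━━━━━━━━━━━━━━━━━━━━━━━┛              


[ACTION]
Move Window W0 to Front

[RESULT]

    ┃ ┏━━━━━━━━━━━━━━━━━━━━━━━━┓  ┃           
    ┠─┃ CircuitBoard           ┃──┨           
    ┃[┠────────────────────────┨ut┃           
    ┃─┃   0 1 2 3 4 5 6        ┃──┃           
    ┃T┃0  [.]                  ┃om┃           
    ┃T┃                        ┃as┃           
    ┃T┃1   L   ·               ┃ra┃           
    ┃D┃        │               ┃em┃           
    ┃T┃2       S   · ─ ·       ┃er┃           
    ┃ ┃        │   │           ┃  ┃           
    ┃D┃3   · ─ ·   · ─ ·       ┃om┃           
    ┃ ┃                        ┃  ┃           
    ┃ ┃4       C   B           ┃  ┃           
    ┃ ┃Cursor: (0,0)           ┃  ┃           
    ┃ ┃                        ┃  ┃           
    ┃ ┃                        ┃  ┃           
    ┗━┃                        ┃━━┛           
      ┃                        ┃              
      ┃                        ┃              
      ┗━━━━━━━━━━━━━━━━━━━━━━━━┛              


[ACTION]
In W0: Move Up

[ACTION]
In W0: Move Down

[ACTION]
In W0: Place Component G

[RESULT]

    ┃ ┏━━━━━━━━━━━━━━━━━━━━━━━━┓  ┃           
    ┠─┃ CircuitBoard           ┃──┨           
    ┃[┠────────────────────────┨ut┃           
    ┃─┃   0 1 2 3 4 5 6        ┃──┃           
    ┃T┃0                       ┃om┃           
    ┃T┃                        ┃as┃           
    ┃T┃1  [G]  ·               ┃ra┃           
    ┃D┃        │               ┃em┃           
    ┃T┃2       S   · ─ ·       ┃er┃           
    ┃ ┃        │   │           ┃  ┃           
    ┃D┃3   · ─ ·   · ─ ·       ┃om┃           
    ┃ ┃                        ┃  ┃           
    ┃ ┃4       C   B           ┃  ┃           
    ┃ ┃Cursor: (1,0)           ┃  ┃           
    ┃ ┃                        ┃  ┃           
    ┃ ┃                        ┃  ┃           
    ┗━┃                        ┃━━┛           
      ┃                        ┃              
      ┃                        ┃              
      ┗━━━━━━━━━━━━━━━━━━━━━━━━┛              


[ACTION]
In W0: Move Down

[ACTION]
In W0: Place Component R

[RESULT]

    ┃ ┏━━━━━━━━━━━━━━━━━━━━━━━━┓  ┃           
    ┠─┃ CircuitBoard           ┃──┨           
    ┃[┠────────────────────────┨ut┃           
    ┃─┃   0 1 2 3 4 5 6        ┃──┃           
    ┃T┃0                       ┃om┃           
    ┃T┃                        ┃as┃           
    ┃T┃1   G   ·               ┃ra┃           
    ┃D┃        │               ┃em┃           
    ┃T┃2  [R]  S   · ─ ·       ┃er┃           
    ┃ ┃        │   │           ┃  ┃           
    ┃D┃3   · ─ ·   · ─ ·       ┃om┃           
    ┃ ┃                        ┃  ┃           
    ┃ ┃4       C   B           ┃  ┃           
    ┃ ┃Cursor: (2,0)           ┃  ┃           
    ┃ ┃                        ┃  ┃           
    ┃ ┃                        ┃  ┃           
    ┗━┃                        ┃━━┛           
      ┃                        ┃              
      ┃                        ┃              
      ┗━━━━━━━━━━━━━━━━━━━━━━━━┛              
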